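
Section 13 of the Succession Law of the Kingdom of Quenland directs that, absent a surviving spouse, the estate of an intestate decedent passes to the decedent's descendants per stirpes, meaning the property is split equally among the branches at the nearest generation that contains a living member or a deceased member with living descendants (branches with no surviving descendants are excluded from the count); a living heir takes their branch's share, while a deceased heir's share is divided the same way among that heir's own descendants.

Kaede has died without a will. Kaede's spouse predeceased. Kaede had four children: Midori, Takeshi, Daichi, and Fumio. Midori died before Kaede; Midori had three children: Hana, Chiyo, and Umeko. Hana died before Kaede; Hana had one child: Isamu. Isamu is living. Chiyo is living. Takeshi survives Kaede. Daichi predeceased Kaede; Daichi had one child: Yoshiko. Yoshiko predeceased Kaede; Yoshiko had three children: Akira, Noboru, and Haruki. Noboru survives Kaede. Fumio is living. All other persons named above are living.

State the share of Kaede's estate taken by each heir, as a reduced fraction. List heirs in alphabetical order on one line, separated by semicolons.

Akira 1/12; Chiyo 1/12; Fumio 1/4; Haruki 1/12; Isamu 1/12; Noboru 1/12; Takeshi 1/4; Umeko 1/12

There is no surviving spouse, so the entire estate passes to Kaede's descendants per stirpes.
The estate is divided into 4 equal shares of 1/4 among Midori, Takeshi, Daichi, Fumio.
Midori predeceased; the 1/4 allotted to Midori's branch passes to Midori's issue by representation.
The 1/4 is divided into 3 equal shares of 1/12 among Hana, Chiyo, Umeko.
Hana predeceased; the 1/12 allotted to Hana's branch passes to Hana's issue by representation.
Isamu is the sole taker at this level and receives the full 1/12.
Chiyo is living and takes 1/12.
Umeko is living and takes 1/12.
Takeshi is living and takes 1/4.
Daichi predeceased; the 1/4 allotted to Daichi's branch passes to Daichi's issue by representation.
Yoshiko's line is the sole branch at this level, so the full 1/4 passes to Yoshiko's issue by representation.
The 1/4 is divided into 3 equal shares of 1/12 among Akira, Noboru, Haruki.
Akira is living and takes 1/12.
Noboru is living and takes 1/12.
Haruki is living and takes 1/12.
Fumio is living and takes 1/4.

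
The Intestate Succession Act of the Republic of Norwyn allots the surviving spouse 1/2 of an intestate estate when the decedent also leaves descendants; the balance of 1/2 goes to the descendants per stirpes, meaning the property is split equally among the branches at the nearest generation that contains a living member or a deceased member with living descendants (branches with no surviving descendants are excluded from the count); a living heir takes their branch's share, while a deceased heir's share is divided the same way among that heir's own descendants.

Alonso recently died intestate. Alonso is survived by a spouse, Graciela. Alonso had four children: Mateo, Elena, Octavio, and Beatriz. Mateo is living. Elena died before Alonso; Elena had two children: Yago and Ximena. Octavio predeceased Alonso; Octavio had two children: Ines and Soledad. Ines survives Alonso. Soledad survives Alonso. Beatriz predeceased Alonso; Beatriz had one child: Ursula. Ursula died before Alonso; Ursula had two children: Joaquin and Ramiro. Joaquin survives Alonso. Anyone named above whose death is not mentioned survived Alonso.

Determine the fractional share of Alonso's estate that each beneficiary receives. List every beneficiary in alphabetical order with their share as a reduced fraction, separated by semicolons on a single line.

Graciela, as surviving spouse, takes 1/2.
The remaining 1/2 passes to Alonso's descendants per stirpes.
The 1/2 is divided into 4 equal shares of 1/8 among Mateo, Elena, Octavio, Beatriz.
Mateo is living and takes 1/8.
Elena predeceased; the 1/8 allotted to Elena's branch passes to Elena's issue by representation.
The 1/8 is divided into 2 equal shares of 1/16 among Yago, Ximena.
Yago is living and takes 1/16.
Ximena is living and takes 1/16.
Octavio predeceased; the 1/8 allotted to Octavio's branch passes to Octavio's issue by representation.
The 1/8 is divided into 2 equal shares of 1/16 among Ines, Soledad.
Ines is living and takes 1/16.
Soledad is living and takes 1/16.
Beatriz predeceased; the 1/8 allotted to Beatriz's branch passes to Beatriz's issue by representation.
Ursula's line is the sole branch at this level, so the full 1/8 passes to Ursula's issue by representation.
The 1/8 is divided into 2 equal shares of 1/16 among Joaquin, Ramiro.
Joaquin is living and takes 1/16.
Ramiro is living and takes 1/16.

Graciela 1/2; Ines 1/16; Joaquin 1/16; Mateo 1/8; Ramiro 1/16; Soledad 1/16; Ximena 1/16; Yago 1/16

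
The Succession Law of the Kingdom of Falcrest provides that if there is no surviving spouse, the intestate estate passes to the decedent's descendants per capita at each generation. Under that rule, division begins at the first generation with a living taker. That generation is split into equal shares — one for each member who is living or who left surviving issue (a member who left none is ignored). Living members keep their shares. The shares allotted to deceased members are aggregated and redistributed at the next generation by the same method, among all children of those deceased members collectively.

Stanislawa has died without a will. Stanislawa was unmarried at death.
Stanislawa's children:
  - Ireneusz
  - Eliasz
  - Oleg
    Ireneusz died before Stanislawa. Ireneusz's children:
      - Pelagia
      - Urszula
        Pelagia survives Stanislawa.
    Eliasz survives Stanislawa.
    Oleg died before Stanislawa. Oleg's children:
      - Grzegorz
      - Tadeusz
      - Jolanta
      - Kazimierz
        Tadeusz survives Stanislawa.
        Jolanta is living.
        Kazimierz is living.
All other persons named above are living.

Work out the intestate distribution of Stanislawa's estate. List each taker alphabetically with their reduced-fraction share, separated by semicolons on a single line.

There is no surviving spouse, so the entire estate passes to Stanislawa's descendants per capita at each generation.
At generation 1 (Ireneusz, Eliasz, Oleg) there are 3 shares of (1)/3 = 1/3 each.
Living: Eliasz — each takes 1/3.
Deceased: Ireneusz and Oleg. Their combined 2/3 is pooled and carried to generation 2.
At generation 2 (Pelagia, Urszula, Grzegorz, Tadeusz, Jolanta, Kazimierz) there are 6 shares of (2/3)/6 = 1/9 each.
Living: Pelagia, Urszula, Grzegorz, Tadeusz, Jolanta, and Kazimierz — each takes 1/9.

Eliasz 1/3; Grzegorz 1/9; Jolanta 1/9; Kazimierz 1/9; Pelagia 1/9; Tadeusz 1/9; Urszula 1/9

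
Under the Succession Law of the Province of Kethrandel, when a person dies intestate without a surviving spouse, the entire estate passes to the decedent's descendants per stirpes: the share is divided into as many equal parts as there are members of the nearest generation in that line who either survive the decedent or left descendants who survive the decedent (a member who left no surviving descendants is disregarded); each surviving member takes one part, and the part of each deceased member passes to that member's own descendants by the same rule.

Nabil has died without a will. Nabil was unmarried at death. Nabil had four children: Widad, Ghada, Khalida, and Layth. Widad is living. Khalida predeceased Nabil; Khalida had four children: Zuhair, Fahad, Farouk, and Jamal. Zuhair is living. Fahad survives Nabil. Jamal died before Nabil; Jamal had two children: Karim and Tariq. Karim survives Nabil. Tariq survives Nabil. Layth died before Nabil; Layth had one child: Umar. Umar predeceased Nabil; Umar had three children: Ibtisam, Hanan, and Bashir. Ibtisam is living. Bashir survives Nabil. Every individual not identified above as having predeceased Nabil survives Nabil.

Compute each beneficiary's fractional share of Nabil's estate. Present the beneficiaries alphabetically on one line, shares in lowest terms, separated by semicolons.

There is no surviving spouse, so the entire estate passes to Nabil's descendants per stirpes.
The estate is divided into 4 equal shares of 1/4 among Widad, Ghada, Khalida, Layth.
Widad is living and takes 1/4.
Ghada is living and takes 1/4.
Khalida predeceased; the 1/4 allotted to Khalida's branch passes to Khalida's issue by representation.
The 1/4 is divided into 4 equal shares of 1/16 among Zuhair, Fahad, Farouk, Jamal.
Zuhair is living and takes 1/16.
Fahad is living and takes 1/16.
Farouk is living and takes 1/16.
Jamal predeceased; the 1/16 allotted to Jamal's branch passes to Jamal's issue by representation.
The 1/16 is divided into 2 equal shares of 1/32 among Karim, Tariq.
Karim is living and takes 1/32.
Tariq is living and takes 1/32.
Layth predeceased; the 1/4 allotted to Layth's branch passes to Layth's issue by representation.
Umar's line is the sole branch at this level, so the full 1/4 passes to Umar's issue by representation.
The 1/4 is divided into 3 equal shares of 1/12 among Ibtisam, Hanan, Bashir.
Ibtisam is living and takes 1/12.
Hanan is living and takes 1/12.
Bashir is living and takes 1/12.

Bashir 1/12; Fahad 1/16; Farouk 1/16; Ghada 1/4; Hanan 1/12; Ibtisam 1/12; Karim 1/32; Tariq 1/32; Widad 1/4; Zuhair 1/16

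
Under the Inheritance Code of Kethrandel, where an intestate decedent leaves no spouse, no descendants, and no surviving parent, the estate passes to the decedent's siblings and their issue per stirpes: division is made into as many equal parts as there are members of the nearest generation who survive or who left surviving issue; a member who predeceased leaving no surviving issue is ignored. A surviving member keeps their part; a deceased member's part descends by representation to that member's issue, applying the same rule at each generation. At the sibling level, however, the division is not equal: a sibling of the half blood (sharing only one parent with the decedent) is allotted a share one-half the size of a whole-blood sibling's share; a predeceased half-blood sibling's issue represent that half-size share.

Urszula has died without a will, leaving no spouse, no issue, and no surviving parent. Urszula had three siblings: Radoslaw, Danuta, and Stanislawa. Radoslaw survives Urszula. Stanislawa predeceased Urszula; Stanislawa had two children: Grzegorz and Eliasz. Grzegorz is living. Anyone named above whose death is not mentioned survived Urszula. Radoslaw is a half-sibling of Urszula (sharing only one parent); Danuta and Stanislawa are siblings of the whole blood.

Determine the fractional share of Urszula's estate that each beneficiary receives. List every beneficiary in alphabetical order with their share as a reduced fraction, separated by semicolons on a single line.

Danuta 2/5; Eliasz 1/5; Grzegorz 1/5; Radoslaw 1/5

No spouse, descendants, or parent survives, so the estate passes to Urszula's siblings per stirpes.
Half-blood siblings count for one-half the weight of whole-blood siblings at the initial division.
Dividing 1 in proportion to weights (total weight 5/2): Radoslaw (weight 1/2) → 1/5; Danuta (weight 1) → 2/5; Stanislawa (weight 1) → 2/5.
Radoslaw is living and takes 1/5.
Danuta is living and takes 2/5.
Stanislawa predeceased; the 2/5 allotted to Stanislawa's branch passes to Stanislawa's issue by representation.
The 2/5 is divided into 2 equal shares of 1/5 among Grzegorz, Eliasz.
Grzegorz is living and takes 1/5.
Eliasz is living and takes 1/5.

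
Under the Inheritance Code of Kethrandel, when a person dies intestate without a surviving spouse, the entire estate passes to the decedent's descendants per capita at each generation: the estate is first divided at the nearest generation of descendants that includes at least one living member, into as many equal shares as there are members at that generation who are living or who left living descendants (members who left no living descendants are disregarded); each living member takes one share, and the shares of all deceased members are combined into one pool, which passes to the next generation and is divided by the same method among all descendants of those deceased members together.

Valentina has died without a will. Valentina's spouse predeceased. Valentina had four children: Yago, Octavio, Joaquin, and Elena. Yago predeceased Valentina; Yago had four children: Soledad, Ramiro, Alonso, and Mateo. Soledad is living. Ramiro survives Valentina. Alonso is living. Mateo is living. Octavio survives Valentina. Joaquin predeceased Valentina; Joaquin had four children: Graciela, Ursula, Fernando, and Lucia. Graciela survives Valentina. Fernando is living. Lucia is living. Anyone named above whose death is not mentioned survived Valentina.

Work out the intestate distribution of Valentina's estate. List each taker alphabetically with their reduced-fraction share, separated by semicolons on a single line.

Alonso 1/16; Elena 1/4; Fernando 1/16; Graciela 1/16; Lucia 1/16; Mateo 1/16; Octavio 1/4; Ramiro 1/16; Soledad 1/16; Ursula 1/16

There is no surviving spouse, so the entire estate passes to Valentina's descendants per capita at each generation.
At generation 1 (Yago, Octavio, Joaquin, Elena) there are 4 shares of (1)/4 = 1/4 each.
Living: Octavio and Elena — each takes 1/4.
Deceased: Yago and Joaquin. Their combined 1/2 is pooled and carried to generation 2.
At generation 2 (Soledad, Ramiro, Alonso, Mateo, Graciela, Ursula, Fernando, Lucia) there are 8 shares of (1/2)/8 = 1/16 each.
Living: Soledad, Ramiro, Alonso, Mateo, Graciela, Ursula, Fernando, and Lucia — each takes 1/16.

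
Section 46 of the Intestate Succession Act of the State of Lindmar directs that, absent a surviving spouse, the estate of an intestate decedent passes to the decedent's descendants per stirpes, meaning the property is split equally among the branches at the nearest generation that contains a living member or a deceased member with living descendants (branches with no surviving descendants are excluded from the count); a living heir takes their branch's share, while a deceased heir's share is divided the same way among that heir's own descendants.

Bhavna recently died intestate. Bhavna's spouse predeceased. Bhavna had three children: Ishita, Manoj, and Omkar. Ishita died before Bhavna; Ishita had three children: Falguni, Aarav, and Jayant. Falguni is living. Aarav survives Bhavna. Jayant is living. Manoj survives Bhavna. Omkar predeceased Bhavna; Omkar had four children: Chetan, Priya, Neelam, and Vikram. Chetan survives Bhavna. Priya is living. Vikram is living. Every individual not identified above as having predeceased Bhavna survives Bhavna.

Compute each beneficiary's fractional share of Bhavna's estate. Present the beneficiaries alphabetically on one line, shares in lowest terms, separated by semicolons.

There is no surviving spouse, so the entire estate passes to Bhavna's descendants per stirpes.
The estate is divided into 3 equal shares of 1/3 among Ishita, Manoj, Omkar.
Ishita predeceased; the 1/3 allotted to Ishita's branch passes to Ishita's issue by representation.
The 1/3 is divided into 3 equal shares of 1/9 among Falguni, Aarav, Jayant.
Falguni is living and takes 1/9.
Aarav is living and takes 1/9.
Jayant is living and takes 1/9.
Manoj is living and takes 1/3.
Omkar predeceased; the 1/3 allotted to Omkar's branch passes to Omkar's issue by representation.
The 1/3 is divided into 4 equal shares of 1/12 among Chetan, Priya, Neelam, Vikram.
Chetan is living and takes 1/12.
Priya is living and takes 1/12.
Neelam is living and takes 1/12.
Vikram is living and takes 1/12.

Aarav 1/9; Chetan 1/12; Falguni 1/9; Jayant 1/9; Manoj 1/3; Neelam 1/12; Priya 1/12; Vikram 1/12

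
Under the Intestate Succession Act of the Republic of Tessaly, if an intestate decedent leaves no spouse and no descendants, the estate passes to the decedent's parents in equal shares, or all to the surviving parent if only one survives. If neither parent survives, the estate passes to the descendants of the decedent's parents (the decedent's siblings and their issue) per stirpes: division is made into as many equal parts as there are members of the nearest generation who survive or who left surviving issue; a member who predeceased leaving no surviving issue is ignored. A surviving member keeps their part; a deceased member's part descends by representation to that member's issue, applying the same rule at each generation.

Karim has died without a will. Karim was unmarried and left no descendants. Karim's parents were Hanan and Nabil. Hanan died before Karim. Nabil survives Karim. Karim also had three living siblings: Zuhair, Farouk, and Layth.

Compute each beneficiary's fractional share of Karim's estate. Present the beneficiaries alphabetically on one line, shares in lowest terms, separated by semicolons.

Only one parent, Nabil, survives, so Nabil takes the entire estate. The siblings take nothing because a surviving parent has priority.

Nabil 1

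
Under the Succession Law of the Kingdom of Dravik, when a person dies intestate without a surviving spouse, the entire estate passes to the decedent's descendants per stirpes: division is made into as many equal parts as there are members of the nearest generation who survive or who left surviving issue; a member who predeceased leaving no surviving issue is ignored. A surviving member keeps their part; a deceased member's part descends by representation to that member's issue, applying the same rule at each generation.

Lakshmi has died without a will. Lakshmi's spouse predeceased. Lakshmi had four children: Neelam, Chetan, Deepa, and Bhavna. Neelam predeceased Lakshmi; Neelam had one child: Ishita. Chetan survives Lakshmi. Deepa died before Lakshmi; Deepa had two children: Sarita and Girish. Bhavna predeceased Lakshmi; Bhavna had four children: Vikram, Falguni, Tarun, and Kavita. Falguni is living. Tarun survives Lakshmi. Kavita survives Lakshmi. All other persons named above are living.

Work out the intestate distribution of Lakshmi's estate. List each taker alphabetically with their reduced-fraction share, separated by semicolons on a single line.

There is no surviving spouse, so the entire estate passes to Lakshmi's descendants per stirpes.
The estate is divided into 4 equal shares of 1/4 among Neelam, Chetan, Deepa, Bhavna.
Neelam predeceased; the 1/4 allotted to Neelam's branch passes to Neelam's issue by representation.
Ishita is the sole taker at this level and receives the full 1/4.
Chetan is living and takes 1/4.
Deepa predeceased; the 1/4 allotted to Deepa's branch passes to Deepa's issue by representation.
The 1/4 is divided into 2 equal shares of 1/8 among Sarita, Girish.
Sarita is living and takes 1/8.
Girish is living and takes 1/8.
Bhavna predeceased; the 1/4 allotted to Bhavna's branch passes to Bhavna's issue by representation.
The 1/4 is divided into 4 equal shares of 1/16 among Vikram, Falguni, Tarun, Kavita.
Vikram is living and takes 1/16.
Falguni is living and takes 1/16.
Tarun is living and takes 1/16.
Kavita is living and takes 1/16.

Chetan 1/4; Falguni 1/16; Girish 1/8; Ishita 1/4; Kavita 1/16; Sarita 1/8; Tarun 1/16; Vikram 1/16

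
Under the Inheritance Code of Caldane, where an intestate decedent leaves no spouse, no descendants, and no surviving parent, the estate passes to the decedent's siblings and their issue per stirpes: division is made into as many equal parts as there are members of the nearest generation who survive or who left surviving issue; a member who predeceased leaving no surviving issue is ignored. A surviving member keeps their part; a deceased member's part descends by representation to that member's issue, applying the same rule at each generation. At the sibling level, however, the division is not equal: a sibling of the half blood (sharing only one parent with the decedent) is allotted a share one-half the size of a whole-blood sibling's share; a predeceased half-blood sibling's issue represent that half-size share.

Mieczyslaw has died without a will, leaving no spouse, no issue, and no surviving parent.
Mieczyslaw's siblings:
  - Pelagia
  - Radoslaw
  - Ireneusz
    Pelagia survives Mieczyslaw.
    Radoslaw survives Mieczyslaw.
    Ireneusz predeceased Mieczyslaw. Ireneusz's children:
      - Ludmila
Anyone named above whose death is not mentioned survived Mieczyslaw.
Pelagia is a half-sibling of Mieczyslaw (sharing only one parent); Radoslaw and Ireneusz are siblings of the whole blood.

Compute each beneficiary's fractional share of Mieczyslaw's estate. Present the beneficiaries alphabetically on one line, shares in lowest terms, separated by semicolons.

No spouse, descendants, or parent survives, so the estate passes to Mieczyslaw's siblings per stirpes.
Half-blood siblings count for one-half the weight of whole-blood siblings at the initial division.
Dividing 1 in proportion to weights (total weight 5/2): Pelagia (weight 1/2) → 1/5; Radoslaw (weight 1) → 2/5; Ireneusz (weight 1) → 2/5.
Pelagia is living and takes 1/5.
Radoslaw is living and takes 2/5.
Ireneusz predeceased; the 2/5 allotted to Ireneusz's branch passes to Ireneusz's issue by representation.
Ludmila is the sole taker at this level and receives the full 2/5.

Ludmila 2/5; Pelagia 1/5; Radoslaw 2/5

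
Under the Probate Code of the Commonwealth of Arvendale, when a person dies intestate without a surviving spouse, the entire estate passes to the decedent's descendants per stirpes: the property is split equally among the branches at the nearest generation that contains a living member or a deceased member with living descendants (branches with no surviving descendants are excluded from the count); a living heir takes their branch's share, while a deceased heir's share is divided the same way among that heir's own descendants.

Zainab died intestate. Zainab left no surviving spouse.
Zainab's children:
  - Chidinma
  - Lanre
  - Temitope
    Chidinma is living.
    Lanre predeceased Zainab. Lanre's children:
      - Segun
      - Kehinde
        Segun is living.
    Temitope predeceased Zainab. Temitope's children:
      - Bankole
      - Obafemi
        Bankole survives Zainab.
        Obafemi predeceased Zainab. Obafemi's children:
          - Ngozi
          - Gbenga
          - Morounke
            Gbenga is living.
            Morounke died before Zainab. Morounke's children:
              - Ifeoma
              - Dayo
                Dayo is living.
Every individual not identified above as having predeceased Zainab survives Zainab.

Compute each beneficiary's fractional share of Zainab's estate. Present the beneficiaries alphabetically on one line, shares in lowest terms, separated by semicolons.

Bankole 1/6; Chidinma 1/3; Dayo 1/36; Gbenga 1/18; Ifeoma 1/36; Kehinde 1/6; Ngozi 1/18; Segun 1/6

There is no surviving spouse, so the entire estate passes to Zainab's descendants per stirpes.
The estate is divided into 3 equal shares of 1/3 among Chidinma, Lanre, Temitope.
Chidinma is living and takes 1/3.
Lanre predeceased; the 1/3 allotted to Lanre's branch passes to Lanre's issue by representation.
The 1/3 is divided into 2 equal shares of 1/6 among Segun, Kehinde.
Segun is living and takes 1/6.
Kehinde is living and takes 1/6.
Temitope predeceased; the 1/3 allotted to Temitope's branch passes to Temitope's issue by representation.
The 1/3 is divided into 2 equal shares of 1/6 among Bankole, Obafemi.
Bankole is living and takes 1/6.
Obafemi predeceased; the 1/6 allotted to Obafemi's branch passes to Obafemi's issue by representation.
The 1/6 is divided into 3 equal shares of 1/18 among Ngozi, Gbenga, Morounke.
Ngozi is living and takes 1/18.
Gbenga is living and takes 1/18.
Morounke predeceased; the 1/18 allotted to Morounke's branch passes to Morounke's issue by representation.
The 1/18 is divided into 2 equal shares of 1/36 among Ifeoma, Dayo.
Ifeoma is living and takes 1/36.
Dayo is living and takes 1/36.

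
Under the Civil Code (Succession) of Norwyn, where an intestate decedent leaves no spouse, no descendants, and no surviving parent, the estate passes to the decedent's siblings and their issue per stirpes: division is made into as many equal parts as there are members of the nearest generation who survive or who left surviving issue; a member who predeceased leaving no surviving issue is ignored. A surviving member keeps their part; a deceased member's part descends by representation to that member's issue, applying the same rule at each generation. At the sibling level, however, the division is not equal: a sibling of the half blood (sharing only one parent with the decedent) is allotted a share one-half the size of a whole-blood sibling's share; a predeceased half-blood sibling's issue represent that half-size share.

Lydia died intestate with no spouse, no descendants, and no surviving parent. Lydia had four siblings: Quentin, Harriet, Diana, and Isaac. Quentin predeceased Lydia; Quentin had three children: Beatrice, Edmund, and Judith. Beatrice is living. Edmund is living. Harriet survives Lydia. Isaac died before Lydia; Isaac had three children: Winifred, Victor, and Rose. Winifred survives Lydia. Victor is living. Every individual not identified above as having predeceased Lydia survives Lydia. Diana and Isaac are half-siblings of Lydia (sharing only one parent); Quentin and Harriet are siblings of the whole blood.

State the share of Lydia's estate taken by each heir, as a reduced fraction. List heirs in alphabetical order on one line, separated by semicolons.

Beatrice 1/9; Diana 1/6; Edmund 1/9; Harriet 1/3; Judith 1/9; Rose 1/18; Victor 1/18; Winifred 1/18

No spouse, descendants, or parent survives, so the estate passes to Lydia's siblings per stirpes.
Half-blood siblings count for one-half the weight of whole-blood siblings at the initial division.
Dividing 1 in proportion to weights (total weight 3): Quentin (weight 1) → 1/3; Harriet (weight 1) → 1/3; Diana (weight 1/2) → 1/6; Isaac (weight 1/2) → 1/6.
Quentin predeceased; the 1/3 allotted to Quentin's branch passes to Quentin's issue by representation.
The 1/3 is divided into 3 equal shares of 1/9 among Beatrice, Edmund, Judith.
Beatrice is living and takes 1/9.
Edmund is living and takes 1/9.
Judith is living and takes 1/9.
Harriet is living and takes 1/3.
Diana is living and takes 1/6.
Isaac predeceased; the 1/6 allotted to Isaac's branch passes to Isaac's issue by representation.
The 1/6 is divided into 3 equal shares of 1/18 among Winifred, Victor, Rose.
Winifred is living and takes 1/18.
Victor is living and takes 1/18.
Rose is living and takes 1/18.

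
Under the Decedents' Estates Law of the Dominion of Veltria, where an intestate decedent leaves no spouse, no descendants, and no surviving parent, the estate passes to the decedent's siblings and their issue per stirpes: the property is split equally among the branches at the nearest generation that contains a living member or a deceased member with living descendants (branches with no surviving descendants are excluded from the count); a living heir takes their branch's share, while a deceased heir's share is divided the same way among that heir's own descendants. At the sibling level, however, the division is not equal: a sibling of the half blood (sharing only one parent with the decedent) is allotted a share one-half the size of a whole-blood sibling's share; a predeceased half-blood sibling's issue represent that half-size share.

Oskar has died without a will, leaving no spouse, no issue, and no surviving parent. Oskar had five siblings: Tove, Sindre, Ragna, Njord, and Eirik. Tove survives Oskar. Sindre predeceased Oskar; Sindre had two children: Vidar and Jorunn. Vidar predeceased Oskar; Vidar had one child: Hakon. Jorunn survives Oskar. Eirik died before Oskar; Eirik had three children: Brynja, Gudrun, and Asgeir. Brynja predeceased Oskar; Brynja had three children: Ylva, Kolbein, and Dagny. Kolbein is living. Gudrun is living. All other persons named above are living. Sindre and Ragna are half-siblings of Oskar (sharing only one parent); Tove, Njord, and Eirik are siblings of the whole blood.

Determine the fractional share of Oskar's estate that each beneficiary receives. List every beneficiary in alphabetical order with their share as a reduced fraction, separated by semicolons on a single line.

Asgeir 1/12; Dagny 1/36; Gudrun 1/12; Hakon 1/16; Jorunn 1/16; Kolbein 1/36; Njord 1/4; Ragna 1/8; Tove 1/4; Ylva 1/36

No spouse, descendants, or parent survives, so the estate passes to Oskar's siblings per stirpes.
Half-blood siblings count for one-half the weight of whole-blood siblings at the initial division.
Dividing 1 in proportion to weights (total weight 4): Tove (weight 1) → 1/4; Sindre (weight 1/2) → 1/8; Ragna (weight 1/2) → 1/8; Njord (weight 1) → 1/4; Eirik (weight 1) → 1/4.
Tove is living and takes 1/4.
Sindre predeceased; the 1/8 allotted to Sindre's branch passes to Sindre's issue by representation.
The 1/8 is divided into 2 equal shares of 1/16 among Vidar, Jorunn.
Vidar predeceased; the 1/16 allotted to Vidar's branch passes to Vidar's issue by representation.
Hakon is the sole taker at this level and receives the full 1/16.
Jorunn is living and takes 1/16.
Ragna is living and takes 1/8.
Njord is living and takes 1/4.
Eirik predeceased; the 1/4 allotted to Eirik's branch passes to Eirik's issue by representation.
The 1/4 is divided into 3 equal shares of 1/12 among Brynja, Gudrun, Asgeir.
Brynja predeceased; the 1/12 allotted to Brynja's branch passes to Brynja's issue by representation.
The 1/12 is divided into 3 equal shares of 1/36 among Ylva, Kolbein, Dagny.
Ylva is living and takes 1/36.
Kolbein is living and takes 1/36.
Dagny is living and takes 1/36.
Gudrun is living and takes 1/12.
Asgeir is living and takes 1/12.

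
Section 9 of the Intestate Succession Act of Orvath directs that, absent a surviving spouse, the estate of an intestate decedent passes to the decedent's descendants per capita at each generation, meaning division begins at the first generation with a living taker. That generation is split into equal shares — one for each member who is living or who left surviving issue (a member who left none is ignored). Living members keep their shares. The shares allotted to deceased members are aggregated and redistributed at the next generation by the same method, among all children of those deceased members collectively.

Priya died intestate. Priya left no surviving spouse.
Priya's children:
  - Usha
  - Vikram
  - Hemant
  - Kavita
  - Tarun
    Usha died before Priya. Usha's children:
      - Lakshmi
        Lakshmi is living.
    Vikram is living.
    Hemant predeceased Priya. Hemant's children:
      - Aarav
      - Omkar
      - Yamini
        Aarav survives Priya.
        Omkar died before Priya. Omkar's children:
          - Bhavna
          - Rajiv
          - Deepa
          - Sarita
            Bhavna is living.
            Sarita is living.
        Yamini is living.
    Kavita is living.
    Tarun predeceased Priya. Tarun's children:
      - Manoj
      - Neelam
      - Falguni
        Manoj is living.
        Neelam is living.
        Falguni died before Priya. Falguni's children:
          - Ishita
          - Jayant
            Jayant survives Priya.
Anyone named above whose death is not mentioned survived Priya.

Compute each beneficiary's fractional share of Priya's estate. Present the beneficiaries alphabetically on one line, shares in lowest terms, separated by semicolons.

There is no surviving spouse, so the entire estate passes to Priya's descendants per capita at each generation.
At generation 1 (Usha, Vikram, Hemant, Kavita, Tarun) there are 5 shares of (1)/5 = 1/5 each.
Living: Vikram and Kavita — each takes 1/5.
Deceased: Usha, Hemant, and Tarun. Their combined 3/5 is pooled and carried to generation 2.
At generation 2 (Lakshmi, Aarav, Omkar, Yamini, Manoj, Neelam, Falguni) there are 7 shares of (3/5)/7 = 3/35 each.
Living: Lakshmi, Aarav, Yamini, Manoj, and Neelam — each takes 3/35.
Deceased: Omkar and Falguni. Their combined 6/35 is pooled and carried to generation 3.
At generation 3 (Bhavna, Rajiv, Deepa, Sarita, Ishita, Jayant) there are 6 shares of (6/35)/6 = 1/35 each.
Living: Bhavna, Rajiv, Deepa, Sarita, Ishita, and Jayant — each takes 1/35.

Aarav 3/35; Bhavna 1/35; Deepa 1/35; Ishita 1/35; Jayant 1/35; Kavita 1/5; Lakshmi 3/35; Manoj 3/35; Neelam 3/35; Rajiv 1/35; Sarita 1/35; Vikram 1/5; Yamini 3/35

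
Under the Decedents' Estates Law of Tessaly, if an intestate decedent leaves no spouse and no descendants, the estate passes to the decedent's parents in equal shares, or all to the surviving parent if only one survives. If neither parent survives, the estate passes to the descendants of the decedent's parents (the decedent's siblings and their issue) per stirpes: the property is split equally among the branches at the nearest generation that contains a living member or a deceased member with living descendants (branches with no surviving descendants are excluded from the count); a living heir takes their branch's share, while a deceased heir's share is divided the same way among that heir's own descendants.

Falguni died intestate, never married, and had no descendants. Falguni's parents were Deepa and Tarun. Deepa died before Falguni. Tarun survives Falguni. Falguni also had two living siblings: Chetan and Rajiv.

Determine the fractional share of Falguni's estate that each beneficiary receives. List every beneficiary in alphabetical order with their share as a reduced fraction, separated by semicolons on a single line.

Only one parent, Tarun, survives, so Tarun takes the entire estate. The siblings take nothing because a surviving parent has priority.

Tarun 1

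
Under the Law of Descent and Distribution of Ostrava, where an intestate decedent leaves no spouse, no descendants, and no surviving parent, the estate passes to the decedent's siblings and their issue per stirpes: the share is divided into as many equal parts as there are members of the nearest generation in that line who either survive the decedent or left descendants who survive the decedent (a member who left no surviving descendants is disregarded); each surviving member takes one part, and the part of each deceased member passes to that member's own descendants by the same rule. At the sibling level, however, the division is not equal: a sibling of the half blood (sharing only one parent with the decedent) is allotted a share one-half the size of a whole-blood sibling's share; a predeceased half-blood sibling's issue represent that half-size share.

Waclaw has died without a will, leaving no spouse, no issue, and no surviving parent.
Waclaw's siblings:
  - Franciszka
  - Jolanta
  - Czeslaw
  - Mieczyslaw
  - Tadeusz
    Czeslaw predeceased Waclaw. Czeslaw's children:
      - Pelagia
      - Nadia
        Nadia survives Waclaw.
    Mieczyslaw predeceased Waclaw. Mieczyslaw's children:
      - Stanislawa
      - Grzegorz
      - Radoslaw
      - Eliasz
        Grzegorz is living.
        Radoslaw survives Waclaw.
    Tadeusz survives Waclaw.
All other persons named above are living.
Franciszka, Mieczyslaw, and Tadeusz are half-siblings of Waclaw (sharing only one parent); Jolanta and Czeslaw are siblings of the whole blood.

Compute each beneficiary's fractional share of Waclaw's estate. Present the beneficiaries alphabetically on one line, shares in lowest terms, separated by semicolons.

No spouse, descendants, or parent survives, so the estate passes to Waclaw's siblings per stirpes.
Half-blood siblings count for one-half the weight of whole-blood siblings at the initial division.
Dividing 1 in proportion to weights (total weight 7/2): Franciszka (weight 1/2) → 1/7; Jolanta (weight 1) → 2/7; Czeslaw (weight 1) → 2/7; Mieczyslaw (weight 1/2) → 1/7; Tadeusz (weight 1/2) → 1/7.
Franciszka is living and takes 1/7.
Jolanta is living and takes 2/7.
Czeslaw predeceased; the 2/7 allotted to Czeslaw's branch passes to Czeslaw's issue by representation.
The 2/7 is divided into 2 equal shares of 1/7 among Pelagia, Nadia.
Pelagia is living and takes 1/7.
Nadia is living and takes 1/7.
Mieczyslaw predeceased; the 1/7 allotted to Mieczyslaw's branch passes to Mieczyslaw's issue by representation.
The 1/7 is divided into 4 equal shares of 1/28 among Stanislawa, Grzegorz, Radoslaw, Eliasz.
Stanislawa is living and takes 1/28.
Grzegorz is living and takes 1/28.
Radoslaw is living and takes 1/28.
Eliasz is living and takes 1/28.
Tadeusz is living and takes 1/7.

Eliasz 1/28; Franciszka 1/7; Grzegorz 1/28; Jolanta 2/7; Nadia 1/7; Pelagia 1/7; Radoslaw 1/28; Stanislawa 1/28; Tadeusz 1/7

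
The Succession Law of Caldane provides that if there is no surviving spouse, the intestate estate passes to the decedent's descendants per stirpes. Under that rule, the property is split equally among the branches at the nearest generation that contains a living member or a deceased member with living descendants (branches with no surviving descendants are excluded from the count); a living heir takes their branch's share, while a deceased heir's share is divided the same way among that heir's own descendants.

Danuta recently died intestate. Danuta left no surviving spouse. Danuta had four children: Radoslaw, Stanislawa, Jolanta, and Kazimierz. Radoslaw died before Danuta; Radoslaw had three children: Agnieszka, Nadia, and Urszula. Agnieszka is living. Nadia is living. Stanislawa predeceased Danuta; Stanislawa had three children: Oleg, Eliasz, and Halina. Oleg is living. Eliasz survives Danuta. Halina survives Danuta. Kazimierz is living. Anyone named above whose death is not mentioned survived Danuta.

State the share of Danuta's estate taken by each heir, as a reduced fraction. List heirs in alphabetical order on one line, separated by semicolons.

There is no surviving spouse, so the entire estate passes to Danuta's descendants per stirpes.
The estate is divided into 4 equal shares of 1/4 among Radoslaw, Stanislawa, Jolanta, Kazimierz.
Radoslaw predeceased; the 1/4 allotted to Radoslaw's branch passes to Radoslaw's issue by representation.
The 1/4 is divided into 3 equal shares of 1/12 among Agnieszka, Nadia, Urszula.
Agnieszka is living and takes 1/12.
Nadia is living and takes 1/12.
Urszula is living and takes 1/12.
Stanislawa predeceased; the 1/4 allotted to Stanislawa's branch passes to Stanislawa's issue by representation.
The 1/4 is divided into 3 equal shares of 1/12 among Oleg, Eliasz, Halina.
Oleg is living and takes 1/12.
Eliasz is living and takes 1/12.
Halina is living and takes 1/12.
Jolanta is living and takes 1/4.
Kazimierz is living and takes 1/4.

Agnieszka 1/12; Eliasz 1/12; Halina 1/12; Jolanta 1/4; Kazimierz 1/4; Nadia 1/12; Oleg 1/12; Urszula 1/12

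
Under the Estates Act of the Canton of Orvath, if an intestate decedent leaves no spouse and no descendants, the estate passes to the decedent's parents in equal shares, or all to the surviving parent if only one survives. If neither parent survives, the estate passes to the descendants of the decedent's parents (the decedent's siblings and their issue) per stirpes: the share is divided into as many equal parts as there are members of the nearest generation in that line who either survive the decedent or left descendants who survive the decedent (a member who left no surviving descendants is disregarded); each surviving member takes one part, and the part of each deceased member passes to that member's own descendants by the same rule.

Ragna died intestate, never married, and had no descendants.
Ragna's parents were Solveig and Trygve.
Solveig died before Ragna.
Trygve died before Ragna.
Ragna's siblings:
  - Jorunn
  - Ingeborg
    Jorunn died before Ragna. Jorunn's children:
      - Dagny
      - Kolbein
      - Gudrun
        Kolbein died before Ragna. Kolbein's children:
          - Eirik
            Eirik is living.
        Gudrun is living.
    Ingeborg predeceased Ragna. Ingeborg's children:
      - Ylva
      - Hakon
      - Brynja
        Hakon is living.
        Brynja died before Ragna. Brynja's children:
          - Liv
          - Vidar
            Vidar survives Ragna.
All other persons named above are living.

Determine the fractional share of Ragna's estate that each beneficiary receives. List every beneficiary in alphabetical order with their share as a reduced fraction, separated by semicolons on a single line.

Neither parent survives and there are no descendants, so the estate passes to Ragna's siblings and their issue per stirpes.
The estate is divided into 2 equal shares of 1/2 among Jorunn, Ingeborg.
Jorunn predeceased; the 1/2 allotted to Jorunn's branch passes to Jorunn's issue by representation.
The 1/2 is divided into 3 equal shares of 1/6 among Dagny, Kolbein, Gudrun.
Dagny is living and takes 1/6.
Kolbein predeceased; the 1/6 allotted to Kolbein's branch passes to Kolbein's issue by representation.
Eirik is the sole taker at this level and receives the full 1/6.
Gudrun is living and takes 1/6.
Ingeborg predeceased; the 1/2 allotted to Ingeborg's branch passes to Ingeborg's issue by representation.
The 1/2 is divided into 3 equal shares of 1/6 among Ylva, Hakon, Brynja.
Ylva is living and takes 1/6.
Hakon is living and takes 1/6.
Brynja predeceased; the 1/6 allotted to Brynja's branch passes to Brynja's issue by representation.
The 1/6 is divided into 2 equal shares of 1/12 among Liv, Vidar.
Liv is living and takes 1/12.
Vidar is living and takes 1/12.

Dagny 1/6; Eirik 1/6; Gudrun 1/6; Hakon 1/6; Liv 1/12; Vidar 1/12; Ylva 1/6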